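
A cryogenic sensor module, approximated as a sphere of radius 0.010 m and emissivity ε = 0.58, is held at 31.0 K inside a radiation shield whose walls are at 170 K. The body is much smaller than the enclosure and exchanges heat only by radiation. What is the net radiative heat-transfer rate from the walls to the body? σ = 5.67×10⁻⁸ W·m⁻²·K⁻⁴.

P_net ≈ 0.0345 W

For a small grey body in a large enclosure: P_net = εσA(T_body⁴ − T_wall⁴).
A = 4πr² = 0.001257 m²; T_body⁴ − T_wall⁴ = 9.235×10⁵ − 8.352×10⁸ = -8.343×10⁸ K⁴.
|P_net| = 0.58·5.67×10⁻⁸·0.001257·8.343×10⁸.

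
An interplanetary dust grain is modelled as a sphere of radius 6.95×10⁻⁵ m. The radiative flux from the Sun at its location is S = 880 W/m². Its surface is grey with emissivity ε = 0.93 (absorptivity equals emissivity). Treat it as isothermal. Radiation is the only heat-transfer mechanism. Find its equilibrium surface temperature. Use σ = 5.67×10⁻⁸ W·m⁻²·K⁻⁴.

T ≈ 250 K

At equilibrium, absorbed power = emitted power.
Absorbing cross-section = πr² = 1.517×10⁻⁸ m²; emitting surface = 4πr² = 6.070×10⁻⁸ m² (ratio 4).
εS·A_cross = εσ·A_surf·T⁴  ⇒  T⁴ = S/(4σ)   (ε cancels).
T⁴ = 880/(4·5.67×10⁻⁸) = 3.880×10⁹ K⁴.
T = (3.880×10⁹)^(1/4).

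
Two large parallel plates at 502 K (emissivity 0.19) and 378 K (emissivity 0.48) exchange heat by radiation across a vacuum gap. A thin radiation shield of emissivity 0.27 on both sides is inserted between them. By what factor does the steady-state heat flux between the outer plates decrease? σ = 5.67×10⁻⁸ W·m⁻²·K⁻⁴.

Without shield: q₀ = σΔ(T⁴)/(1/ε₁+1/ε₂−1) with denominator 6.346.
With shield the two gaps are in series; the resistances add: (1/ε₁+1/ε_s−1)+(1/ε_s+1/ε₂−1) = 7.967+4.787 = 12.75.
Heat-flux ratio q₀/q = 12.75/6.346.

factor ≈ 2.01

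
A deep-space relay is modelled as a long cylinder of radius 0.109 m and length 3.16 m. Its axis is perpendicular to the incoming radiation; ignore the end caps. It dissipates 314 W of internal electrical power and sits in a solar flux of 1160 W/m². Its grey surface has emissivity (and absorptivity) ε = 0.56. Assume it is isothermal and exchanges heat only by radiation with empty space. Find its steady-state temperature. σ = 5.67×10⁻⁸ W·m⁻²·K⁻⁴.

At steady state, absorbed solar power + internal power = radiated power.
Absorbed: α·S·A_cross = 0.56·1160·0.6889 = 447.5 W (cross-section 2rL).
Total input = 447.5 + 314 = 761.5 W.
Radiated: εσ·A_surf·T⁴ with A_surf = 2πrL = 2.164 m².
T⁴ = 761.5/(0.56·5.67×10⁻⁸·2.164) = 1.108×10¹⁰ K⁴.

T ≈ 324 K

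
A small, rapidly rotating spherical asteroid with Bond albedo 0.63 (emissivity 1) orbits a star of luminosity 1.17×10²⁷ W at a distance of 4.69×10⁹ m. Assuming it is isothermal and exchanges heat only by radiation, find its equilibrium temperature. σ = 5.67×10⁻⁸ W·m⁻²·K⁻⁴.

First find the stellar flux at distance d: S = L/(4πd²) = 1.17×10²⁷/(4π·(4.69×10⁹)²) = 4.233×10⁶ W/m².
For an isothermal sphere, absorbed (1−a)S·πr² = emitted σ·4πr²·T⁴, so T⁴ = (1−a)S/(4σ).
T⁴ = 0.370·4.233×10⁶/(4·5.67×10⁻⁸) = 6.905×10¹² K⁴.

T ≈ 1620 K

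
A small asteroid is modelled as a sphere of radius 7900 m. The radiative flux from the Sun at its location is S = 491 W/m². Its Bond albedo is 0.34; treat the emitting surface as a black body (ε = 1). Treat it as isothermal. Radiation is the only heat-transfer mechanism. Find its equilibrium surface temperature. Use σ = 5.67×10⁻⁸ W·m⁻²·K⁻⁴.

T ≈ 194 K

At equilibrium, absorbed power = emitted power.
Absorbing cross-section = πr² = 1.961×10⁸ m²; emitting surface = 4πr² = 7.843×10⁸ m² (ratio 4).
(1−a)S·A_cross = εσ·A_surf·T⁴  ⇒  T⁴ = (1−a)S/(4σ).
T⁴ = 0.660·491/(4·5.67×10⁻⁸) = 1.429×10⁹ K⁴.
T = (1.429×10⁹)^(1/4).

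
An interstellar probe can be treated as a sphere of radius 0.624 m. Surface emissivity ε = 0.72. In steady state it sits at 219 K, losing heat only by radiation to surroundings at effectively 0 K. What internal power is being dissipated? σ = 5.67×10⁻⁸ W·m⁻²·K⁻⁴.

P ≈ 459 W

Steady state: P = εσA T⁴.
A = 4πr² = 4.893 m²; T⁴ = (219)⁴ = 2.300×10⁹ K⁴.
P = 0.72 × 5.67×10⁻⁸ × 4.893 × 2.300×10⁹.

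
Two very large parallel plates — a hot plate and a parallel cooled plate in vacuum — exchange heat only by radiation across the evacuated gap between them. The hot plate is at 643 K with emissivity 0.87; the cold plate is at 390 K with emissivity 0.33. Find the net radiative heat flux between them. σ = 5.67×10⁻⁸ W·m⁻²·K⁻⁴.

q ≈ 2640 W/m²

For two infinite grey parallel plates, q = σ(T₁⁴ − T₂⁴)/(1/ε₁ + 1/ε₂ − 1).
T₁⁴ − T₂⁴ = 1.709×10¹¹ − 2.313×10¹⁰ = 1.478×10¹¹ K⁴.
1/ε₁ + 1/ε₂ − 1 = 1.149 + 3.030 − 1 = 3.180.
q = 5.67×10⁻⁸ × 1.478×10¹¹ / 3.180.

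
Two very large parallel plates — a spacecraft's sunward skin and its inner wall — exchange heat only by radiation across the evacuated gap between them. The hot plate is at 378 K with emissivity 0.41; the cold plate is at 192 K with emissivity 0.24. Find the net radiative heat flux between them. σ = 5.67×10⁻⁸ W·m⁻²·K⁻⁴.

For two infinite grey parallel plates, q = σ(T₁⁴ − T₂⁴)/(1/ε₁ + 1/ε₂ − 1).
T₁⁴ − T₂⁴ = 2.042×10¹⁰ − 1.359×10⁹ = 1.906×10¹⁰ K⁴.
1/ε₁ + 1/ε₂ − 1 = 2.439 + 4.167 − 1 = 5.606.
q = 5.67×10⁻⁸ × 1.906×10¹⁰ / 5.606.

q ≈ 193 W/m²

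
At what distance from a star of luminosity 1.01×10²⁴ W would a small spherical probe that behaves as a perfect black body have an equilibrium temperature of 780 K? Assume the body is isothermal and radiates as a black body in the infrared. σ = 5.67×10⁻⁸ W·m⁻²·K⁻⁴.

For an isothermal black-emitting sphere, (1−a)S·πr² = σ·4πr²·T⁴ ⇒ S = 4σT⁴/(1−a).
S = 4·5.67×10⁻⁸·(780)⁴/1.00 = 83950 W/m².
Flux falls as S = L/(4πd²), so d = √(L/(4πS)) = √(1.01×10²⁴/(4π·83950)).

d ≈ 9.78×10⁸ m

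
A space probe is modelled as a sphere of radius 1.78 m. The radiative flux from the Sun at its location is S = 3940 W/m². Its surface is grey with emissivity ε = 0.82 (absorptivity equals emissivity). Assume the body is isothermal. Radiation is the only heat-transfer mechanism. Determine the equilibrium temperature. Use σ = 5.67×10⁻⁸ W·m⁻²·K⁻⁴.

At equilibrium, absorbed power = emitted power.
Absorbing cross-section = πr² = 9.954 m²; emitting surface = 4πr² = 39.82 m² (ratio 4).
εS·A_cross = εσ·A_surf·T⁴  ⇒  T⁴ = S/(4σ)   (ε cancels).
T⁴ = 3940/(4·5.67×10⁻⁸) = 1.737×10¹⁰ K⁴.
T = (1.737×10¹⁰)^(1/4).

T ≈ 363 K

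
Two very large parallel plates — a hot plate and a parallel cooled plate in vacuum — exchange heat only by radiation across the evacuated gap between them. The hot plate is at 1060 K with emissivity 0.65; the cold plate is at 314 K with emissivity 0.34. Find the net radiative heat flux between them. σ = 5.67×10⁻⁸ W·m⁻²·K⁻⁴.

q ≈ 20400 W/m²

For two infinite grey parallel plates, q = σ(T₁⁴ − T₂⁴)/(1/ε₁ + 1/ε₂ − 1).
T₁⁴ − T₂⁴ = 1.262×10¹² − 9.721×10⁹ = 1.253×10¹² K⁴.
1/ε₁ + 1/ε₂ − 1 = 1.538 + 2.941 − 1 = 3.480.
q = 5.67×10⁻⁸ × 1.253×10¹² / 3.480.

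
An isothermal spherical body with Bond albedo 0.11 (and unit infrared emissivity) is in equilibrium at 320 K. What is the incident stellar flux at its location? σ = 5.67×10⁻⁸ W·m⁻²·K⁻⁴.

(1−a)S·πr² = σ·4πr²·T⁴ ⇒ S = 4σT⁴/(1−a).
S = 4·5.67×10⁻⁸·1.049×10¹⁰/0.890.

S ≈ 2670 W/m²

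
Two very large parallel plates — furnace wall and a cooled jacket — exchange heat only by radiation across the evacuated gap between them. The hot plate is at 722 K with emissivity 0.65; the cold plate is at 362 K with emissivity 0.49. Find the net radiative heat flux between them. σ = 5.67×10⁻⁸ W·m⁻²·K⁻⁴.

For two infinite grey parallel plates, q = σ(T₁⁴ − T₂⁴)/(1/ε₁ + 1/ε₂ − 1).
T₁⁴ − T₂⁴ = 2.717×10¹¹ − 1.717×10¹⁰ = 2.546×10¹¹ K⁴.
1/ε₁ + 1/ε₂ − 1 = 1.538 + 2.041 − 1 = 2.579.
q = 5.67×10⁻⁸ × 2.546×10¹¹ / 2.579.

q ≈ 5600 W/m²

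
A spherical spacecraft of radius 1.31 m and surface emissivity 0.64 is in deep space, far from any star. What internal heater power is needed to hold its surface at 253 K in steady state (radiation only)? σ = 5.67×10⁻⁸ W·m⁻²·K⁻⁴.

P = εσ·4πr²·T⁴.
4πr² = 21.57 m²; T⁴ = 4.097×10⁹ K⁴.
P = 0.64·5.67×10⁻⁸·21.57·4.097×10⁹.

P ≈ 3210 W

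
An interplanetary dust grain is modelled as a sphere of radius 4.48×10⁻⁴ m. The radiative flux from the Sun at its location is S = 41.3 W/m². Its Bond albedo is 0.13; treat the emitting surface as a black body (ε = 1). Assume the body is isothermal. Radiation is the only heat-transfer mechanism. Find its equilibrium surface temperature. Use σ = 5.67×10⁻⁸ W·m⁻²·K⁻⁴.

At equilibrium, absorbed power = emitted power.
Absorbing cross-section = πr² = 6.305×10⁻⁷ m²; emitting surface = 4πr² = 2.522×10⁻⁶ m² (ratio 4).
(1−a)S·A_cross = εσ·A_surf·T⁴  ⇒  T⁴ = (1−a)S/(4σ).
T⁴ = 0.870·41.3/(4·5.67×10⁻⁸) = 1.584×10⁸ K⁴.
T = (1.584×10⁸)^(1/4).

T ≈ 112 K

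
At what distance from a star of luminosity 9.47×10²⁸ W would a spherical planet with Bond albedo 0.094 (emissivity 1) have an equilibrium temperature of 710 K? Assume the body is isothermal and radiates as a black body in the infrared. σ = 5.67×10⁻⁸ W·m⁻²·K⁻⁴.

d ≈ 3.44×10¹¹ m

For an isothermal black-emitting sphere, (1−a)S·πr² = σ·4πr²·T⁴ ⇒ S = 4σT⁴/(1−a).
S = 4·5.67×10⁻⁸·(710)⁴/0.906 = 63610 W/m².
Flux falls as S = L/(4πd²), so d = √(L/(4πS)) = √(9.47×10²⁸/(4π·63610)).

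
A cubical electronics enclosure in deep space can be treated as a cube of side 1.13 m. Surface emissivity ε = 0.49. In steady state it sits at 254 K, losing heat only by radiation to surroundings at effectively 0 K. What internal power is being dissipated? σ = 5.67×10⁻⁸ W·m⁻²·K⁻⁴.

P ≈ 886 W

Steady state: P = εσA T⁴.
A = 6L² = 7.661 m²; T⁴ = (254)⁴ = 4.162×10⁹ K⁴.
P = 0.49 × 5.67×10⁻⁸ × 7.661 × 4.162×10⁹.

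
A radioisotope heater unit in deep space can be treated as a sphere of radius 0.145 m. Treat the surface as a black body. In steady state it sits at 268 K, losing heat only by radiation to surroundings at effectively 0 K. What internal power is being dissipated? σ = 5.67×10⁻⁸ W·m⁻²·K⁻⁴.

Steady state: P = εσA T⁴.
A = 4πr² = 0.2642 m²; T⁴ = (268)⁴ = 5.159×10⁹ K⁴.
P = 1.0 × 5.67×10⁻⁸ × 0.2642 × 5.159×10⁹.

P ≈ 77.3 W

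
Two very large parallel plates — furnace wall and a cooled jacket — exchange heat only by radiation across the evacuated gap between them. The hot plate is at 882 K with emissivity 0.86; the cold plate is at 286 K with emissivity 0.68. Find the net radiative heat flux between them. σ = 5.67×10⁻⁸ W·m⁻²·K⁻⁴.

For two infinite grey parallel plates, q = σ(T₁⁴ − T₂⁴)/(1/ε₁ + 1/ε₂ − 1).
T₁⁴ − T₂⁴ = 6.052×10¹¹ − 6.691×10⁹ = 5.985×10¹¹ K⁴.
1/ε₁ + 1/ε₂ − 1 = 1.163 + 1.471 − 1 = 1.633.
q = 5.67×10⁻⁸ × 5.985×10¹¹ / 1.633.

q ≈ 20800 W/m²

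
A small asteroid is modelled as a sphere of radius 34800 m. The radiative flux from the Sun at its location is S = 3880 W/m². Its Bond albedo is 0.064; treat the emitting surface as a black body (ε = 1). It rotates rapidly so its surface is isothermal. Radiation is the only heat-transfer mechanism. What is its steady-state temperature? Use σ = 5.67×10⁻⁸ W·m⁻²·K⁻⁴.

T ≈ 356 K

At equilibrium, absorbed power = emitted power.
Absorbing cross-section = πr² = 3.805×10⁹ m²; emitting surface = 4πr² = 1.522×10¹⁰ m² (ratio 4).
(1−a)S·A_cross = εσ·A_surf·T⁴  ⇒  T⁴ = (1−a)S/(4σ).
T⁴ = 0.936·3880/(4·5.67×10⁻⁸) = 1.601×10¹⁰ K⁴.
T = (1.601×10¹⁰)^(1/4).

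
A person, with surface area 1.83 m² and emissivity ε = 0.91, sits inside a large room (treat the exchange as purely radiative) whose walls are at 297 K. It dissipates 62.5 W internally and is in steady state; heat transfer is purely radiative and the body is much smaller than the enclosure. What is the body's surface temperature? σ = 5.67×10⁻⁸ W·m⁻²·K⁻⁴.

T ≈ 303 K

For a small grey body in a large enclosure, net radiated power = εσA(T⁴ − T_w⁴).
Steady state: P = εσA(T⁴ − T_w⁴) with A = 1.83 m².
T⁴ = P/(εσA) + T_w⁴ = 62.5/(0.91·5.67×10⁻⁸·1.830) + (297)⁴
    = 6.619×10⁸ + 7.781×10⁹ = 8.443×10⁹ K⁴.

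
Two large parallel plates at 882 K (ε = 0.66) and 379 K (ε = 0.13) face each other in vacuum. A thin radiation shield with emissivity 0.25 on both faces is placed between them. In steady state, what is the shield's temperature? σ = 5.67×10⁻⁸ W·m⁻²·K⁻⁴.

T_s ≈ 811 K

In steady state the net flux on the hot side equals that on the cold side.
σ(T₁⁴−T_s⁴)/D₁ = σ(T_s⁴−T₂⁴)/D₂, with D₁ = 1/ε₁+1/ε_s−1 = 4.515, D₂ = 1/ε_s+1/ε₂−1 = 10.69.
Solve for T_s⁴: T_s⁴ = (D₂·T₁⁴ + D₁·T₂⁴)/(D₁+D₂) = 4.316×10¹¹ K⁴.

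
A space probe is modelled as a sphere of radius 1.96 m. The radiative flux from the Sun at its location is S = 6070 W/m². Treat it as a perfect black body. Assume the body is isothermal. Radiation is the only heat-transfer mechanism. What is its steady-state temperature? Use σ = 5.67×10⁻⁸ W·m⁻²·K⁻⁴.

At equilibrium, absorbed power = emitted power.
Absorbing cross-section = πr² = 12.07 m²; emitting surface = 4πr² = 48.27 m² (ratio 4).
S·A_cross = εσ·A_surf·T⁴  ⇒  T⁴ = S/(4σ).
T⁴ = 1.00·6070/(4·5.67×10⁻⁸) = 2.676×10¹⁰ K⁴.
T = (2.676×10¹⁰)^(1/4).

T ≈ 404 K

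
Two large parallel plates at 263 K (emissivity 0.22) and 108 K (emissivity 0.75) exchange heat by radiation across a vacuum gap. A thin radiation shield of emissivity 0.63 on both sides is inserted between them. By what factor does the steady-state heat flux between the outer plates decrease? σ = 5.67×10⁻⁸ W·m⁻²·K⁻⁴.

factor ≈ 1.45

Without shield: q₀ = σΔ(T⁴)/(1/ε₁+1/ε₂−1) with denominator 4.879.
With shield the two gaps are in series; the resistances add: (1/ε₁+1/ε_s−1)+(1/ε_s+1/ε₂−1) = 5.133+1.921 = 7.053.
Heat-flux ratio q₀/q = 7.053/4.879.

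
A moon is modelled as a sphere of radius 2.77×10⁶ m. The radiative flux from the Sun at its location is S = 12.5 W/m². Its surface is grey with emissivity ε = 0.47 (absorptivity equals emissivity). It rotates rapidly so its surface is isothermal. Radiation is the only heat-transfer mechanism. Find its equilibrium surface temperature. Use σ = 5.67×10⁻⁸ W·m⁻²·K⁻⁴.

T ≈ 86.2 K

At equilibrium, absorbed power = emitted power.
Absorbing cross-section = πr² = 2.411×10¹³ m²; emitting surface = 4πr² = 9.642×10¹³ m² (ratio 4).
εS·A_cross = εσ·A_surf·T⁴  ⇒  T⁴ = S/(4σ)   (ε cancels).
T⁴ = 12.5/(4·5.67×10⁻⁸) = 5.511×10⁷ K⁴.
T = (5.511×10⁷)^(1/4).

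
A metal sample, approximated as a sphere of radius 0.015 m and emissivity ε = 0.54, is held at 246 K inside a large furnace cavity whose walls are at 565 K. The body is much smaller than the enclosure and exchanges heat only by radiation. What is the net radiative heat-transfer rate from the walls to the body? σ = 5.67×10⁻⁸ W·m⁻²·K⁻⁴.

P_net ≈ 8.50 W

For a small grey body in a large enclosure: P_net = εσA(T_body⁴ − T_wall⁴).
A = 4πr² = 0.002827 m²; T_body⁴ − T_wall⁴ = 3.662×10⁹ − 1.019×10¹¹ = -9.824×10¹⁰ K⁴.
|P_net| = 0.54·5.67×10⁻⁸·0.002827·9.824×10¹⁰.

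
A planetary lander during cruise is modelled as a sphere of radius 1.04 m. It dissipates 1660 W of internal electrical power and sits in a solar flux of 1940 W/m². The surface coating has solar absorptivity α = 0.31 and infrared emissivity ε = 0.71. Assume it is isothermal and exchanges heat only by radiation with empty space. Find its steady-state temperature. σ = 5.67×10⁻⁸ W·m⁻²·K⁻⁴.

At steady state, absorbed solar power + internal power = radiated power.
Absorbed: α·S·A_cross = 0.31·1940·3.398 = 2044 W (cross-section πr²).
Total input = 2044 + 1660 = 3704 W.
Radiated: εσ·A_surf·T⁴ with A_surf = 4πr² = 13.59 m².
T⁴ = 3704/(0.71·5.67×10⁻⁸·13.59) = 6.769×10⁹ K⁴.

T ≈ 287 K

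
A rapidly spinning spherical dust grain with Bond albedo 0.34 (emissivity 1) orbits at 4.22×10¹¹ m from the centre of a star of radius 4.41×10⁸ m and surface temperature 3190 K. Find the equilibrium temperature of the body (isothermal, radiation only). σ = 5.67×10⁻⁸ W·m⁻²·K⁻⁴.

The star's surface emits σT_*⁴; at distance d the flux is S = σT_*⁴(R_*/d)².
S = 5.67×10⁻⁸·(3190)⁴·(4.41×10⁸/4.22×10¹¹)² = 6.412 W/m².
For an isothermal sphere T⁴ = (1−a)S/(4σ) = 1.866×10⁷ K⁴.

T ≈ 65.7 K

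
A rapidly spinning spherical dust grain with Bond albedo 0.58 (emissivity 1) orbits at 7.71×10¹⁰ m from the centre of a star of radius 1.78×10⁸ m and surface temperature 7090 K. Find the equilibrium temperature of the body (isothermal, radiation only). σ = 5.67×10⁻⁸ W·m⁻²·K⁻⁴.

The star's surface emits σT_*⁴; at distance d the flux is S = σT_*⁴(R_*/d)².
S = 5.67×10⁻⁸·(7090)⁴·(1.78×10⁸/7.71×10¹⁰)² = 763.7 W/m².
For an isothermal sphere T⁴ = (1−a)S/(4σ) = 1.414×10⁹ K⁴.

T ≈ 194 K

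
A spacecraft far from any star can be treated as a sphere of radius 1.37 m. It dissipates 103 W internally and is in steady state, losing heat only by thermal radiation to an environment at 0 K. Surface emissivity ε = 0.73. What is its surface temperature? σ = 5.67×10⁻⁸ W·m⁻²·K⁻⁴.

Steady state: internal power = radiated power, P = εσA T⁴.
Radiating area A = 4πr² = 23.59 m².
T⁴ = P/(εσA) = 103/(0.73·5.67×10⁻⁸·23.59) = 1.055×10⁸ K⁴.
T = (1.055×10⁸)^(1/4).

T ≈ 101 K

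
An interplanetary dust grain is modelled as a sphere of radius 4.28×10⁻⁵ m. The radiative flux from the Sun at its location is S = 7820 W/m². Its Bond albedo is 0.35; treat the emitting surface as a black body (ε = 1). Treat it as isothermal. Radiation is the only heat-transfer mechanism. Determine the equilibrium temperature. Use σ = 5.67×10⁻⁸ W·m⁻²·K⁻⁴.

T ≈ 387 K

At equilibrium, absorbed power = emitted power.
Absorbing cross-section = πr² = 5.755×10⁻⁹ m²; emitting surface = 4πr² = 2.302×10⁻⁸ m² (ratio 4).
(1−a)S·A_cross = εσ·A_surf·T⁴  ⇒  T⁴ = (1−a)S/(4σ).
T⁴ = 0.650·7820/(4·5.67×10⁻⁸) = 2.241×10¹⁰ K⁴.
T = (2.241×10¹⁰)^(1/4).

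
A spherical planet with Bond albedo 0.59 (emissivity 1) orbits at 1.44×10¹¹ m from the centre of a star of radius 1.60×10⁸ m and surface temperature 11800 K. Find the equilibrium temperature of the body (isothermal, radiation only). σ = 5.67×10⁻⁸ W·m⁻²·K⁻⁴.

The star's surface emits σT_*⁴; at distance d the flux is S = σT_*⁴(R_*/d)².
S = 5.67×10⁻⁸·(11800)⁴·(1.60×10⁸/1.44×10¹¹)² = 1357 W/m².
For an isothermal sphere T⁴ = (1−a)S/(4σ) = 2.453×10⁹ K⁴.

T ≈ 223 K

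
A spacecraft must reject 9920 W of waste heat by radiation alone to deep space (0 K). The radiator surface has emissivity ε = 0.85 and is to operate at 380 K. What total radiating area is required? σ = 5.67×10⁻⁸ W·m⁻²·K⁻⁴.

A ≈ 9.87 m²

P = εσA T⁴ ⇒ A = P/(εσT⁴).
T⁴ = 2.085×10¹⁰ K⁴.
A = 9920/(0.85 × 5.67×10⁻⁸ × 2.085×10¹⁰).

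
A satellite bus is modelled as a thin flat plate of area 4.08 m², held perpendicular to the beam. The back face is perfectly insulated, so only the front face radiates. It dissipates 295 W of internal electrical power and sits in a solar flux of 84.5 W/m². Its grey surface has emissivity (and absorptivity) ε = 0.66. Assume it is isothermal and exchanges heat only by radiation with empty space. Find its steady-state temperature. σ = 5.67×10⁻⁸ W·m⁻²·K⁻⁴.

At steady state, absorbed solar power + internal power = radiated power.
Absorbed: α·S·A_cross = 0.66·84.5·4.080 = 227.5 W (cross-section A).
Total input = 227.5 + 295 = 522.5 W.
Radiated: εσ·A_surf·T⁴ with A_surf = A = 4.080 m².
T⁴ = 522.5/(0.66·5.67×10⁻⁸·4.080) = 3.422×10⁹ K⁴.

T ≈ 242 K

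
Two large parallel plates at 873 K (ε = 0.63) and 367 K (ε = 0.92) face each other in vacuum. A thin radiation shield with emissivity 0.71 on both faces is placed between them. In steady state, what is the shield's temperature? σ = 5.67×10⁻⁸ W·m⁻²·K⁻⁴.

T_s ≈ 714 K

In steady state the net flux on the hot side equals that on the cold side.
σ(T₁⁴−T_s⁴)/D₁ = σ(T_s⁴−T₂⁴)/D₂, with D₁ = 1/ε₁+1/ε_s−1 = 1.996, D₂ = 1/ε_s+1/ε₂−1 = 1.495.
Solve for T_s⁴: T_s⁴ = (D₂·T₁⁴ + D₁·T₂⁴)/(D₁+D₂) = 2.592×10¹¹ K⁴.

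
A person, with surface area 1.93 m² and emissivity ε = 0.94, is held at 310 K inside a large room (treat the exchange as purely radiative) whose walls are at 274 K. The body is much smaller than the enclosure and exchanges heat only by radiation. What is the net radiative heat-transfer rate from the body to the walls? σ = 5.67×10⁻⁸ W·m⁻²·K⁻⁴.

For a small grey body in a large enclosure: P_net = εσA(T_body⁴ − T_wall⁴).
A = 1.93 m²; T_body⁴ − T_wall⁴ = 9.235×10⁹ − 5.636×10⁹ = 3.599×10⁹ K⁴.
|P_net| = 0.94·5.67×10⁻⁸·1.930·3.599×10⁹.

P_net ≈ 370 W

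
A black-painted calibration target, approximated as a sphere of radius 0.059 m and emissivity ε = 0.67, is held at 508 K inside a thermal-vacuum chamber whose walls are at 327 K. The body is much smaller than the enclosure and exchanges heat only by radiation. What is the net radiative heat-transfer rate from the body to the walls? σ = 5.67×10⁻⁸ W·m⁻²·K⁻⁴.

P_net ≈ 91.7 W

For a small grey body in a large enclosure: P_net = εσA(T_body⁴ − T_wall⁴).
A = 4πr² = 0.04374 m²; T_body⁴ − T_wall⁴ = 6.660×10¹⁰ − 1.143×10¹⁰ = 5.516×10¹⁰ K⁴.
|P_net| = 0.67·5.67×10⁻⁸·0.04374·5.516×10¹⁰.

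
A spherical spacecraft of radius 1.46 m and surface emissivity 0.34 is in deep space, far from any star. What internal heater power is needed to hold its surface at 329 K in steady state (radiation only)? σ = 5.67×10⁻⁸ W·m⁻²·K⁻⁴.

P ≈ 6050 W

P = εσ·4πr²·T⁴.
4πr² = 26.79 m²; T⁴ = 1.172×10¹⁰ K⁴.
P = 0.34·5.67×10⁻⁸·26.79·1.172×10¹⁰.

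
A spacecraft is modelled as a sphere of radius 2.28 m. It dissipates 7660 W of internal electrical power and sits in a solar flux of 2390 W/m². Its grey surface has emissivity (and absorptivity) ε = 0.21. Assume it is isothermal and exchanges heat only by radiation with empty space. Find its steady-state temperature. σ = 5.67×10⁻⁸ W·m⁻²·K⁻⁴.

At steady state, absorbed solar power + internal power = radiated power.
Absorbed: α·S·A_cross = 0.21·2390·16.33 = 8197 W (cross-section πr²).
Total input = 8197 + 7660 = 15860 W.
Radiated: εσ·A_surf·T⁴ with A_surf = 4πr² = 65.33 m².
T⁴ = 15860/(0.21·5.67×10⁻⁸·65.33) = 2.039×10¹⁰ K⁴.

T ≈ 378 K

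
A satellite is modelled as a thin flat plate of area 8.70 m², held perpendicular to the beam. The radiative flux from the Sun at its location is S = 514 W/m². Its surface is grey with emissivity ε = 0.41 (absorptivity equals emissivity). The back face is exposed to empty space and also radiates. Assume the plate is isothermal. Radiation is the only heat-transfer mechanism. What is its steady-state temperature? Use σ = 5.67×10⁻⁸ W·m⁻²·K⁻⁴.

T ≈ 259 K

At equilibrium, absorbed power = emitted power.
Absorbing cross-section = A = 8.700 m²; emitting surface = 2A = 17.40 m² (ratio 2).
εS·A_cross = εσ·A_surf·T⁴  ⇒  T⁴ = S/(2σ)   (ε cancels).
T⁴ = 514/(2·5.67×10⁻⁸) = 4.533×10⁹ K⁴.
T = (4.533×10⁹)^(1/4).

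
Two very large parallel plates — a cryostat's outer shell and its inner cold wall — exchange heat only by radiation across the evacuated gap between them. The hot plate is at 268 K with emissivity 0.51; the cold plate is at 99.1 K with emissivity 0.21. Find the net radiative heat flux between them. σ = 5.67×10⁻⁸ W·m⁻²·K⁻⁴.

For two infinite grey parallel plates, q = σ(T₁⁴ − T₂⁴)/(1/ε₁ + 1/ε₂ − 1).
T₁⁴ − T₂⁴ = 5.159×10⁹ − 9.645×10⁷ = 5.062×10⁹ K⁴.
1/ε₁ + 1/ε₂ − 1 = 1.961 + 4.762 − 1 = 5.723.
q = 5.67×10⁻⁸ × 5.062×10⁹ / 5.723.

q ≈ 50.2 W/m²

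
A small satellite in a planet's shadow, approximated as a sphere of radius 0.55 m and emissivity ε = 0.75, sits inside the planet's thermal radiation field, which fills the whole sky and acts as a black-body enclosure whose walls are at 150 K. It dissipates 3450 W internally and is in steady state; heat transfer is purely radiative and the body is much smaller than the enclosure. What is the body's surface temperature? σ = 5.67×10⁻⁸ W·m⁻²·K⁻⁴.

T ≈ 384 K

For a small grey body in a large enclosure, net radiated power = εσA(T⁴ − T_w⁴).
Steady state: P = εσA(T⁴ − T_w⁴) with A = 4πr² = 3.801 m².
T⁴ = P/(εσA) + T_w⁴ = 3450/(0.75·5.67×10⁻⁸·3.801) + (150)⁴
    = 2.134×10¹⁰ + 5.062×10⁸ = 2.185×10¹⁰ K⁴.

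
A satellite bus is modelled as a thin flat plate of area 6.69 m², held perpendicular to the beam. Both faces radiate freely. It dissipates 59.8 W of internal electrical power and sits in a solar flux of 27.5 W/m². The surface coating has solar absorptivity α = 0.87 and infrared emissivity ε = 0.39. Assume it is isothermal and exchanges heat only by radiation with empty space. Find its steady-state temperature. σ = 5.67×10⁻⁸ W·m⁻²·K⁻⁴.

At steady state, absorbed solar power + internal power = radiated power.
Absorbed: α·S·A_cross = 0.87·27.5·6.690 = 160.1 W (cross-section A).
Total input = 160.1 + 59.8 = 219.9 W.
Radiated: εσ·A_surf·T⁴ with A_surf = 2A = 13.38 m².
T⁴ = 219.9/(0.39·5.67×10⁻⁸·13.38) = 7.431×10⁸ K⁴.

T ≈ 165 K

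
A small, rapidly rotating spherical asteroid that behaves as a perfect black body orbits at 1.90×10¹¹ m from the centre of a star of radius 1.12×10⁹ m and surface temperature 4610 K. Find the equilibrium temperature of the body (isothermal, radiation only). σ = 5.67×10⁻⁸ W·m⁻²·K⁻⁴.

T ≈ 250 K

The star's surface emits σT_*⁴; at distance d the flux is S = σT_*⁴(R_*/d)².
S = 5.67×10⁻⁸·(4610)⁴·(1.12×10⁹/1.90×10¹¹)² = 889.8 W/m².
For an isothermal sphere T⁴ = (1−a)S/(4σ) = 3.923×10⁹ K⁴.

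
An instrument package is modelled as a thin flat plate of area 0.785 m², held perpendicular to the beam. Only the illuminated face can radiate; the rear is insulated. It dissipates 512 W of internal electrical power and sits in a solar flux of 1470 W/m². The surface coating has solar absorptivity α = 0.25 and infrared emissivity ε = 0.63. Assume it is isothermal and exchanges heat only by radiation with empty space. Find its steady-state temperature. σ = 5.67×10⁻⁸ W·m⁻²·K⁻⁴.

At steady state, absorbed solar power + internal power = radiated power.
Absorbed: α·S·A_cross = 0.25·1470·0.7850 = 288.5 W (cross-section A).
Total input = 288.5 + 512 = 800.5 W.
Radiated: εσ·A_surf·T⁴ with A_surf = A = 0.7850 m².
T⁴ = 800.5/(0.63·5.67×10⁻⁸·0.7850) = 2.855×10¹⁰ K⁴.

T ≈ 411 K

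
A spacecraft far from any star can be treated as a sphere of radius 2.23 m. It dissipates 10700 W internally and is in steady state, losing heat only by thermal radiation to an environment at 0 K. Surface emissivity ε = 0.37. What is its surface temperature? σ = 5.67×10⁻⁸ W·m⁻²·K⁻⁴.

T ≈ 301 K

Steady state: internal power = radiated power, P = εσA T⁴.
Radiating area A = 4πr² = 62.49 m².
T⁴ = P/(εσA) = 10700/(0.37·5.67×10⁻⁸·62.49) = 8.162×10⁹ K⁴.
T = (8.162×10⁹)^(1/4).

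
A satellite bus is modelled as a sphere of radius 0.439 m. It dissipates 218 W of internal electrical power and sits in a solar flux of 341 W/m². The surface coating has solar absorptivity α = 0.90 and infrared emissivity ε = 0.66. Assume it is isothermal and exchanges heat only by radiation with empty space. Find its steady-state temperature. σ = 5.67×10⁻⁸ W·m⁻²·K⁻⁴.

T ≈ 258 K

At steady state, absorbed solar power + internal power = radiated power.
Absorbed: α·S·A_cross = 0.90·341·0.6055 = 185.8 W (cross-section πr²).
Total input = 185.8 + 218 = 403.8 W.
Radiated: εσ·A_surf·T⁴ with A_surf = 4πr² = 2.422 m².
T⁴ = 403.8/(0.66·5.67×10⁻⁸·2.422) = 4.456×10⁹ K⁴.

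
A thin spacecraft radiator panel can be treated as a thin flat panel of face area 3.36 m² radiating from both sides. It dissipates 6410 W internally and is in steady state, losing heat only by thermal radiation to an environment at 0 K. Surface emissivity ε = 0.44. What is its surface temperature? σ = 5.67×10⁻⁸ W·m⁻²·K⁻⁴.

T ≈ 442 K

Steady state: internal power = radiated power, P = εσA T⁴.
Radiating area A = 2·3.36 = 6.720 m².
T⁴ = P/(εσA) = 6410/(0.44·5.67×10⁻⁸·6.720) = 3.823×10¹⁰ K⁴.
T = (3.823×10¹⁰)^(1/4).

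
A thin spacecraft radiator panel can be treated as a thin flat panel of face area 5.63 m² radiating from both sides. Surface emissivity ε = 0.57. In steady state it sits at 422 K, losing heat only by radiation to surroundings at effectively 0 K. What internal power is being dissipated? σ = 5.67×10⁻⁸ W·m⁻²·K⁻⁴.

P ≈ 11500 W

Steady state: P = εσA T⁴.
A = 2·5.63 = 11.26 m²; T⁴ = (422)⁴ = 3.171×10¹⁰ K⁴.
P = 0.57 × 5.67×10⁻⁸ × 11.26 × 3.171×10¹⁰.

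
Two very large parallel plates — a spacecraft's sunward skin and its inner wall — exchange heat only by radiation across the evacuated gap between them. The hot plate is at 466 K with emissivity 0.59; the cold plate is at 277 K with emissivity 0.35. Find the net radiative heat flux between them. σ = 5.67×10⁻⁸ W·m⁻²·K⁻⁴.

q ≈ 659 W/m²

For two infinite grey parallel plates, q = σ(T₁⁴ − T₂⁴)/(1/ε₁ + 1/ε₂ − 1).
T₁⁴ − T₂⁴ = 4.716×10¹⁰ − 5.887×10⁹ = 4.127×10¹⁰ K⁴.
1/ε₁ + 1/ε₂ − 1 = 1.695 + 2.857 − 1 = 3.552.
q = 5.67×10⁻⁸ × 4.127×10¹⁰ / 3.552.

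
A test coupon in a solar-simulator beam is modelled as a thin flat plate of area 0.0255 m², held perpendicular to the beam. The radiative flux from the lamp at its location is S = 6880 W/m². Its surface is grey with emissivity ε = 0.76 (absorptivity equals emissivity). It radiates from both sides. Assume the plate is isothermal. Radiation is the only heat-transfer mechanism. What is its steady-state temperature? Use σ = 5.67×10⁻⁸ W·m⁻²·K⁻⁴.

At equilibrium, absorbed power = emitted power.
Absorbing cross-section = A = 0.02550 m²; emitting surface = 2A = 0.05100 m² (ratio 2).
εS·A_cross = εσ·A_surf·T⁴  ⇒  T⁴ = S/(2σ)   (ε cancels).
T⁴ = 6880/(2·5.67×10⁻⁸) = 6.067×10¹⁰ K⁴.
T = (6.067×10¹⁰)^(1/4).

T ≈ 496 K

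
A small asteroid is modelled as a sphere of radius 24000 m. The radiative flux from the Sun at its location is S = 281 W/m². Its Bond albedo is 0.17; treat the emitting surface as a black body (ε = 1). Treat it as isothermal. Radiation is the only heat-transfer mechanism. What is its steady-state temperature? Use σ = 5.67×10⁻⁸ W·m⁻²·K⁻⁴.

At equilibrium, absorbed power = emitted power.
Absorbing cross-section = πr² = 1.810×10⁹ m²; emitting surface = 4πr² = 7.238×10⁹ m² (ratio 4).
(1−a)S·A_cross = εσ·A_surf·T⁴  ⇒  T⁴ = (1−a)S/(4σ).
T⁴ = 0.830·281/(4·5.67×10⁻⁸) = 1.028×10⁹ K⁴.
T = (1.028×10⁹)^(1/4).

T ≈ 179 K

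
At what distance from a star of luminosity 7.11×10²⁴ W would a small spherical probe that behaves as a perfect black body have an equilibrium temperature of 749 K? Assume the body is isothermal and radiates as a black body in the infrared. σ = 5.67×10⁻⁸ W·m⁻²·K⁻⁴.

d ≈ 2.82×10⁹ m

For an isothermal black-emitting sphere, (1−a)S·πr² = σ·4πr²·T⁴ ⇒ S = 4σT⁴/(1−a).
S = 4·5.67×10⁻⁸·(749)⁴/1.00 = 71380 W/m².
Flux falls as S = L/(4πd²), so d = √(L/(4πS)) = √(7.11×10²⁴/(4π·71380)).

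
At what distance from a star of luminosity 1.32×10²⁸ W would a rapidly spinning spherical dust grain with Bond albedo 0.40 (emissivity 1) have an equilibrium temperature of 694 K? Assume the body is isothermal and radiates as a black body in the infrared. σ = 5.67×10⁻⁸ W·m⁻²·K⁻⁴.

d ≈ 1.09×10¹¹ m

For an isothermal black-emitting sphere, (1−a)S·πr² = σ·4πr²·T⁴ ⇒ S = 4σT⁴/(1−a).
S = 4·5.67×10⁻⁸·(694)⁴/0.600 = 87690 W/m².
Flux falls as S = L/(4πd²), so d = √(L/(4πS)) = √(1.32×10²⁸/(4π·87690)).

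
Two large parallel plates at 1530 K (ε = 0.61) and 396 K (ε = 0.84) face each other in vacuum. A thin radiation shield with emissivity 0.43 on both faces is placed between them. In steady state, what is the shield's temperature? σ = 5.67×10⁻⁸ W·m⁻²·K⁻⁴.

T_s ≈ 1260 K

In steady state the net flux on the hot side equals that on the cold side.
σ(T₁⁴−T_s⁴)/D₁ = σ(T_s⁴−T₂⁴)/D₂, with D₁ = 1/ε₁+1/ε_s−1 = 2.965, D₂ = 1/ε_s+1/ε₂−1 = 2.516.
Solve for T_s⁴: T_s⁴ = (D₂·T₁⁴ + D₁·T₂⁴)/(D₁+D₂) = 2.529×10¹² K⁴.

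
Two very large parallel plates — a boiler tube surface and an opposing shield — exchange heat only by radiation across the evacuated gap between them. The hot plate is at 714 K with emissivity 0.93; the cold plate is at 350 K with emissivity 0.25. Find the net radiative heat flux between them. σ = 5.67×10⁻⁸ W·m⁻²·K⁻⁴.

q ≈ 3410 W/m²

For two infinite grey parallel plates, q = σ(T₁⁴ − T₂⁴)/(1/ε₁ + 1/ε₂ − 1).
T₁⁴ − T₂⁴ = 2.599×10¹¹ − 1.501×10¹⁰ = 2.449×10¹¹ K⁴.
1/ε₁ + 1/ε₂ − 1 = 1.075 + 4.000 − 1 = 4.075.
q = 5.67×10⁻⁸ × 2.449×10¹¹ / 4.075.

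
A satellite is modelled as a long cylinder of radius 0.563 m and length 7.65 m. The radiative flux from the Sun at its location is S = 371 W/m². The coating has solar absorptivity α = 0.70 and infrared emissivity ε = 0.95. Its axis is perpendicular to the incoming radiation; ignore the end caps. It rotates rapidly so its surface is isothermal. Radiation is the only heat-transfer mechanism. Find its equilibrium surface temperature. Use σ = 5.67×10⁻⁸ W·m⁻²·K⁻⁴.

At equilibrium, absorbed power = emitted power.
Absorbing cross-section = 2rL = 8.614 m²; emitting surface = 2πrL = 27.06 m² (ratio π).
αS·A_cross = εσ·A_surf·T⁴  ⇒  T⁴ = αS/(ε·πσ).
T⁴ = 0.700·371/(0.95·π·5.67×10⁻⁸) = 1.535×10⁹ K⁴.
T = (1.535×10⁹)^(1/4).

T ≈ 198 K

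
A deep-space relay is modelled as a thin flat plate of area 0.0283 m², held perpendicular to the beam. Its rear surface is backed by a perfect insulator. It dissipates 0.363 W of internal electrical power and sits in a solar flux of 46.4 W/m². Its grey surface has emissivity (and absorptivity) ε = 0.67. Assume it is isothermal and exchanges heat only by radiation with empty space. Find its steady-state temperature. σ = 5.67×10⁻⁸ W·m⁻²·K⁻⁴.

T ≈ 184 K

At steady state, absorbed solar power + internal power = radiated power.
Absorbed: α·S·A_cross = 0.67·46.4·0.02830 = 0.8798 W (cross-section A).
Total input = 0.8798 + 0.363 = 1.243 W.
Radiated: εσ·A_surf·T⁴ with A_surf = A = 0.02830 m².
T⁴ = 1.243/(0.67·5.67×10⁻⁸·0.02830) = 1.156×10⁹ K⁴.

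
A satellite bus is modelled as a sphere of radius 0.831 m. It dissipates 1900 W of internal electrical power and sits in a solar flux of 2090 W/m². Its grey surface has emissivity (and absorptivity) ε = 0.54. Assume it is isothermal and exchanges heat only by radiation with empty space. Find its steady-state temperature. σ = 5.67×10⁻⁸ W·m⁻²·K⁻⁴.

T ≈ 358 K

At steady state, absorbed solar power + internal power = radiated power.
Absorbed: α·S·A_cross = 0.54·2090·2.169 = 2448 W (cross-section πr²).
Total input = 2448 + 1900 = 4348 W.
Radiated: εσ·A_surf·T⁴ with A_surf = 4πr² = 8.678 m².
T⁴ = 4348/(0.54·5.67×10⁻⁸·8.678) = 1.637×10¹⁰ K⁴.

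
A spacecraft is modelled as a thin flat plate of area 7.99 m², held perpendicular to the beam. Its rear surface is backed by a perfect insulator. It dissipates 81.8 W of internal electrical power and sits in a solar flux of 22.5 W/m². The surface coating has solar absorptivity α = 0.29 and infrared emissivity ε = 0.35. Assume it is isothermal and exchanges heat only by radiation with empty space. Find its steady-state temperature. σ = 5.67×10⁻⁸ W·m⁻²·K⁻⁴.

At steady state, absorbed solar power + internal power = radiated power.
Absorbed: α·S·A_cross = 0.29·22.5·7.990 = 52.13 W (cross-section A).
Total input = 52.13 + 81.8 = 133.9 W.
Radiated: εσ·A_surf·T⁴ with A_surf = A = 7.990 m².
T⁴ = 133.9/(0.35·5.67×10⁻⁸·7.990) = 8.447×10⁸ K⁴.

T ≈ 170 K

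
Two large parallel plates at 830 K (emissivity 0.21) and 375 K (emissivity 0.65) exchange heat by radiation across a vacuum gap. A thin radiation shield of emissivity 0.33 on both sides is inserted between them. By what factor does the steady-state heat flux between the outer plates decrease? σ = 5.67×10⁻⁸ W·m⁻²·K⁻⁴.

factor ≈ 1.95

Without shield: q₀ = σΔ(T⁴)/(1/ε₁+1/ε₂−1) with denominator 5.300.
With shield the two gaps are in series; the resistances add: (1/ε₁+1/ε_s−1)+(1/ε_s+1/ε₂−1) = 6.792+3.569 = 10.36.
Heat-flux ratio q₀/q = 10.36/5.300.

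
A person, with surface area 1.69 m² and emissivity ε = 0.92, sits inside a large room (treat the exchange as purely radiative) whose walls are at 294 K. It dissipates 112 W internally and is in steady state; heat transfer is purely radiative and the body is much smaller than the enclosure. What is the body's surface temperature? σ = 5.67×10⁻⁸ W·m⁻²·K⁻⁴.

For a small grey body in a large enclosure, net radiated power = εσA(T⁴ − T_w⁴).
Steady state: P = εσA(T⁴ − T_w⁴) with A = 1.69 m².
T⁴ = P/(εσA) + T_w⁴ = 112/(0.92·5.67×10⁻⁸·1.690) + (294)⁴
    = 1.270×10⁹ + 7.471×10⁹ = 8.742×10⁹ K⁴.

T ≈ 306 K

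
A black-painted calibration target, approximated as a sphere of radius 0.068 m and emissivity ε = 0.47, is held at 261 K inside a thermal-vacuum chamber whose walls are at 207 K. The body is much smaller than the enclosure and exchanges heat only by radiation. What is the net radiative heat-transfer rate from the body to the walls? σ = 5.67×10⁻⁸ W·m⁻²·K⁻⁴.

P_net ≈ 4.34 W

For a small grey body in a large enclosure: P_net = εσA(T_body⁴ − T_wall⁴).
A = 4πr² = 0.05811 m²; T_body⁴ − T_wall⁴ = 4.640×10⁹ − 1.836×10⁹ = 2.804×10⁹ K⁴.
|P_net| = 0.47·5.67×10⁻⁸·0.05811·2.804×10⁹.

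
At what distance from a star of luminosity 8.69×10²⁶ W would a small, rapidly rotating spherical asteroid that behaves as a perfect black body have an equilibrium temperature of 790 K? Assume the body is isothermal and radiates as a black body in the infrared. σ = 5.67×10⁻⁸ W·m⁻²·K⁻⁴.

d ≈ 2.80×10¹⁰ m

For an isothermal black-emitting sphere, (1−a)S·πr² = σ·4πr²·T⁴ ⇒ S = 4σT⁴/(1−a).
S = 4·5.67×10⁻⁸·(790)⁴/1.00 = 88340 W/m².
Flux falls as S = L/(4πd²), so d = √(L/(4πS)) = √(8.69×10²⁶/(4π·88340)).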